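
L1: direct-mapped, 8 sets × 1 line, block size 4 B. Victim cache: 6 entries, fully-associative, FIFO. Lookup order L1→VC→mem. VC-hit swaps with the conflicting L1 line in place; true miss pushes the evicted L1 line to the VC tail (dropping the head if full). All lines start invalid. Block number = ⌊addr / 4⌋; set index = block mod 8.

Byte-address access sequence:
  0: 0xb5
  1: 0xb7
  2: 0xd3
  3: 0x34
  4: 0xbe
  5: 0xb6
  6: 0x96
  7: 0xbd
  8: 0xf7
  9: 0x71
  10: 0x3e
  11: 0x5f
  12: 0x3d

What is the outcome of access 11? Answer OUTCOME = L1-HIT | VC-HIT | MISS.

OUTCOME = MISS

  [0] addr=0xb5 blk=45 s=5: MISS | VC []
  [1] addr=0xb7 blk=45 s=5: L1-HIT | VC []
  [2] addr=0xd3 blk=52 s=4: MISS | VC []
  [3] addr=0x34 blk=13 s=5: MISS | VC [45]
  [4] addr=0xbe blk=47 s=7: MISS | VC [45]
  [5] addr=0xb6 blk=45 s=5: VC-HIT | VC [13]
  [6] addr=0x96 blk=37 s=5: MISS | VC [13, 45]
  [7] addr=0xbd blk=47 s=7: L1-HIT | VC [13, 45]
  [8] addr=0xf7 blk=61 s=5: MISS | VC [13, 45, 37]
  [9] addr=0x71 blk=28 s=4: MISS | VC [13, 45, 37, 52]
  [10] addr=0x3e blk=15 s=7: MISS | VC [13, 45, 37, 52, 47]
  [11] addr=0x5f blk=23 s=7: MISS | VC [13, 45, 37, 52, 47, 15]
  [12] addr=0x3d blk=15 s=7: VC-HIT | VC [13, 45, 37, 52, 47, 23]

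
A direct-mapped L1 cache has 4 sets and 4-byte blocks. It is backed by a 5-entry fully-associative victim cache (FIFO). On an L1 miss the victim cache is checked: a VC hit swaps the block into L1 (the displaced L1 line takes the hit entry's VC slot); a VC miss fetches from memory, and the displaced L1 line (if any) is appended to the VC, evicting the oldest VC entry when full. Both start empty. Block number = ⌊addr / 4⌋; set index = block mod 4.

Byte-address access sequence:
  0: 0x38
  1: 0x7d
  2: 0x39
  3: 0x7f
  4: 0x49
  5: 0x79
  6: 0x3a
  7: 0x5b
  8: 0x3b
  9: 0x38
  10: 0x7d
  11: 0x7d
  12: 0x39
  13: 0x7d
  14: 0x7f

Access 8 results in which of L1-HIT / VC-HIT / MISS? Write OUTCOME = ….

0: 0x38 (blk 14, set 2) → MISS  vc=[]
1: 0x7d (blk 31, set 3) → MISS  vc=[]
2: 0x39 (blk 14, set 2) → L1-HIT  vc=[]
3: 0x7f (blk 31, set 3) → L1-HIT  vc=[]
4: 0x49 (blk 18, set 2) → MISS  vc=[14]
5: 0x79 (blk 30, set 2) → MISS  vc=[14, 18]
6: 0x3a (blk 14, set 2) → VC-HIT  vc=[30, 18]
7: 0x5b (blk 22, set 2) → MISS  vc=[30, 18, 14]
8: 0x3b (blk 14, set 2) → VC-HIT  vc=[30, 18, 22]
9: 0x38 (blk 14, set 2) → L1-HIT  vc=[30, 18, 22]
10: 0x7d (blk 31, set 3) → L1-HIT  vc=[30, 18, 22]
11: 0x7d (blk 31, set 3) → L1-HIT  vc=[30, 18, 22]
12: 0x39 (blk 14, set 2) → L1-HIT  vc=[30, 18, 22]
13: 0x7d (blk 31, set 3) → L1-HIT  vc=[30, 18, 22]
14: 0x7f (blk 31, set 3) → L1-HIT  vc=[30, 18, 22]

OUTCOME = VC-HIT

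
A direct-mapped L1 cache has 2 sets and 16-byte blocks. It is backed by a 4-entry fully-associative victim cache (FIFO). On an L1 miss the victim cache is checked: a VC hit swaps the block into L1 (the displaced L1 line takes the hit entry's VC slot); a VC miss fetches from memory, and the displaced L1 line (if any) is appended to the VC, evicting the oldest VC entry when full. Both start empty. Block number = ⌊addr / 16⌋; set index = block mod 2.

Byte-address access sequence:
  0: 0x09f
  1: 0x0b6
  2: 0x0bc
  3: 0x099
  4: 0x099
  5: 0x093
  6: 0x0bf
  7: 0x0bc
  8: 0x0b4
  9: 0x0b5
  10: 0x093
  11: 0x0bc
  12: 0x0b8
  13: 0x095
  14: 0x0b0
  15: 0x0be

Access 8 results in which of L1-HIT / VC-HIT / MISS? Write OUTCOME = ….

  [0] addr=0x9f blk=9 s=1: MISS | VC []
  [1] addr=0xb6 blk=11 s=1: MISS | VC [9]
  [2] addr=0xbc blk=11 s=1: L1-HIT | VC [9]
  [3] addr=0x99 blk=9 s=1: VC-HIT | VC [11]
  [4] addr=0x99 blk=9 s=1: L1-HIT | VC [11]
  [5] addr=0x93 blk=9 s=1: L1-HIT | VC [11]
  [6] addr=0xbf blk=11 s=1: VC-HIT | VC [9]
  [7] addr=0xbc blk=11 s=1: L1-HIT | VC [9]
  [8] addr=0xb4 blk=11 s=1: L1-HIT | VC [9]
  [9] addr=0xb5 blk=11 s=1: L1-HIT | VC [9]
  [10] addr=0x93 blk=9 s=1: VC-HIT | VC [11]
  [11] addr=0xbc blk=11 s=1: VC-HIT | VC [9]
  [12] addr=0xb8 blk=11 s=1: L1-HIT | VC [9]
  [13] addr=0x95 blk=9 s=1: VC-HIT | VC [11]
  [14] addr=0xb0 blk=11 s=1: VC-HIT | VC [9]
  [15] addr=0xbe blk=11 s=1: L1-HIT | VC [9]

OUTCOME = L1-HIT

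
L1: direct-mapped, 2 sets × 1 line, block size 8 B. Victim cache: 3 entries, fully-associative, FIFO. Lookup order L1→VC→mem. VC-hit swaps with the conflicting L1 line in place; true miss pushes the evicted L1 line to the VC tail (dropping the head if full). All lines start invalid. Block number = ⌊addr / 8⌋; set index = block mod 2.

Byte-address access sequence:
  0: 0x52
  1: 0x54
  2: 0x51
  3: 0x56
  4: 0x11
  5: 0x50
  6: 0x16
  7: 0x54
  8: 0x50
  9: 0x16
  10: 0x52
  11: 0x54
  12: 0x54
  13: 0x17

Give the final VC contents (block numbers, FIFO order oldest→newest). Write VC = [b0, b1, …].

  [0] addr=0x52 blk=10 s=0: MISS | VC []
  [1] addr=0x54 blk=10 s=0: L1-HIT | VC []
  [2] addr=0x51 blk=10 s=0: L1-HIT | VC []
  [3] addr=0x56 blk=10 s=0: L1-HIT | VC []
  [4] addr=0x11 blk=2 s=0: MISS | VC [10]
  [5] addr=0x50 blk=10 s=0: VC-HIT | VC [2]
  [6] addr=0x16 blk=2 s=0: VC-HIT | VC [10]
  [7] addr=0x54 blk=10 s=0: VC-HIT | VC [2]
  [8] addr=0x50 blk=10 s=0: L1-HIT | VC [2]
  [9] addr=0x16 blk=2 s=0: VC-HIT | VC [10]
  [10] addr=0x52 blk=10 s=0: VC-HIT | VC [2]
  [11] addr=0x54 blk=10 s=0: L1-HIT | VC [2]
  [12] addr=0x54 blk=10 s=0: L1-HIT | VC [2]
  [13] addr=0x17 blk=2 s=0: VC-HIT | VC [10]

VC = [10]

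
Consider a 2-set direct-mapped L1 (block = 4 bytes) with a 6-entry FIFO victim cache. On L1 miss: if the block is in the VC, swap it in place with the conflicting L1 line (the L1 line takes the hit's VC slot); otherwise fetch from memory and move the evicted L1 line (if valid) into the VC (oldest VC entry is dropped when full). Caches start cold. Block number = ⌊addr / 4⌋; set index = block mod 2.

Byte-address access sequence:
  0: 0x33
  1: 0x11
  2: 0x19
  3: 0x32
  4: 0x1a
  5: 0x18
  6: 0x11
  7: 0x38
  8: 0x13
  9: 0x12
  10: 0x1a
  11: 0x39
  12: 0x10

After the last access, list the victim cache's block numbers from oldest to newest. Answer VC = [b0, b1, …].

0: 0x33 (blk 12, set 0) → MISS  vc=[]
1: 0x11 (blk 4, set 0) → MISS  vc=[12]
2: 0x19 (blk 6, set 0) → MISS  vc=[12, 4]
3: 0x32 (blk 12, set 0) → VC-HIT  vc=[6, 4]
4: 0x1a (blk 6, set 0) → VC-HIT  vc=[12, 4]
5: 0x18 (blk 6, set 0) → L1-HIT  vc=[12, 4]
6: 0x11 (blk 4, set 0) → VC-HIT  vc=[12, 6]
7: 0x38 (blk 14, set 0) → MISS  vc=[12, 6, 4]
8: 0x13 (blk 4, set 0) → VC-HIT  vc=[12, 6, 14]
9: 0x12 (blk 4, set 0) → L1-HIT  vc=[12, 6, 14]
10: 0x1a (blk 6, set 0) → VC-HIT  vc=[12, 4, 14]
11: 0x39 (blk 14, set 0) → VC-HIT  vc=[12, 4, 6]
12: 0x10 (blk 4, set 0) → VC-HIT  vc=[12, 14, 6]

VC = [12, 14, 6]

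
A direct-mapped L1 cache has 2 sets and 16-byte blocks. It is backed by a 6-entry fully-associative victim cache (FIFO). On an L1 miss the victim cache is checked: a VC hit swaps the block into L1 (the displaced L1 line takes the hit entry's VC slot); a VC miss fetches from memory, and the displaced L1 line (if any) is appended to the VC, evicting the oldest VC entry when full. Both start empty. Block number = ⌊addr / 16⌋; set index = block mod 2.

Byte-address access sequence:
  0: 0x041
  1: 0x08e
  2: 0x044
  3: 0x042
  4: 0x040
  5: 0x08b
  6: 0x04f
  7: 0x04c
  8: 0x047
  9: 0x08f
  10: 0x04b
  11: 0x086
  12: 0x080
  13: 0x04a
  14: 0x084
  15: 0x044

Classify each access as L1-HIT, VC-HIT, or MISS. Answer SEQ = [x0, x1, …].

  [0] addr=0x41 blk=4 s=0: MISS | VC []
  [1] addr=0x8e blk=8 s=0: MISS | VC [4]
  [2] addr=0x44 blk=4 s=0: VC-HIT | VC [8]
  [3] addr=0x42 blk=4 s=0: L1-HIT | VC [8]
  [4] addr=0x40 blk=4 s=0: L1-HIT | VC [8]
  [5] addr=0x8b blk=8 s=0: VC-HIT | VC [4]
  [6] addr=0x4f blk=4 s=0: VC-HIT | VC [8]
  [7] addr=0x4c blk=4 s=0: L1-HIT | VC [8]
  [8] addr=0x47 blk=4 s=0: L1-HIT | VC [8]
  [9] addr=0x8f blk=8 s=0: VC-HIT | VC [4]
  [10] addr=0x4b blk=4 s=0: VC-HIT | VC [8]
  [11] addr=0x86 blk=8 s=0: VC-HIT | VC [4]
  [12] addr=0x80 blk=8 s=0: L1-HIT | VC [4]
  [13] addr=0x4a blk=4 s=0: VC-HIT | VC [8]
  [14] addr=0x84 blk=8 s=0: VC-HIT | VC [4]
  [15] addr=0x44 blk=4 s=0: VC-HIT | VC [8]

SEQ = [MISS, MISS, VC-HIT, L1-HIT, L1-HIT, VC-HIT, VC-HIT, L1-HIT, L1-HIT, VC-HIT, VC-HIT, VC-HIT, L1-HIT, VC-HIT, VC-HIT, VC-HIT]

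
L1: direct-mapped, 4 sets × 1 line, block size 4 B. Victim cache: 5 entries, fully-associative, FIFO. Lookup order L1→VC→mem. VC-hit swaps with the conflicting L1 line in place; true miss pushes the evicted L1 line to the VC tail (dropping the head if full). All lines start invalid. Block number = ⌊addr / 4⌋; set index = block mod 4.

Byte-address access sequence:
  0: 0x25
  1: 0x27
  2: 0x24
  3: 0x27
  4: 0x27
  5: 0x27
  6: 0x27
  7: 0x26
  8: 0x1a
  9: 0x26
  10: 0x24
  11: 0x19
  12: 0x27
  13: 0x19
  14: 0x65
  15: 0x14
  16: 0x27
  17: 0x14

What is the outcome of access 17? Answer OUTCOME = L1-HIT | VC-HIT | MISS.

OUTCOME = VC-HIT

0: 0x25 (blk 9, set 1) → MISS  vc=[]
1: 0x27 (blk 9, set 1) → L1-HIT  vc=[]
2: 0x24 (blk 9, set 1) → L1-HIT  vc=[]
3: 0x27 (blk 9, set 1) → L1-HIT  vc=[]
4: 0x27 (blk 9, set 1) → L1-HIT  vc=[]
5: 0x27 (blk 9, set 1) → L1-HIT  vc=[]
6: 0x27 (blk 9, set 1) → L1-HIT  vc=[]
7: 0x26 (blk 9, set 1) → L1-HIT  vc=[]
8: 0x1a (blk 6, set 2) → MISS  vc=[]
9: 0x26 (blk 9, set 1) → L1-HIT  vc=[]
10: 0x24 (blk 9, set 1) → L1-HIT  vc=[]
11: 0x19 (blk 6, set 2) → L1-HIT  vc=[]
12: 0x27 (blk 9, set 1) → L1-HIT  vc=[]
13: 0x19 (blk 6, set 2) → L1-HIT  vc=[]
14: 0x65 (blk 25, set 1) → MISS  vc=[9]
15: 0x14 (blk 5, set 1) → MISS  vc=[9, 25]
16: 0x27 (blk 9, set 1) → VC-HIT  vc=[5, 25]
17: 0x14 (blk 5, set 1) → VC-HIT  vc=[9, 25]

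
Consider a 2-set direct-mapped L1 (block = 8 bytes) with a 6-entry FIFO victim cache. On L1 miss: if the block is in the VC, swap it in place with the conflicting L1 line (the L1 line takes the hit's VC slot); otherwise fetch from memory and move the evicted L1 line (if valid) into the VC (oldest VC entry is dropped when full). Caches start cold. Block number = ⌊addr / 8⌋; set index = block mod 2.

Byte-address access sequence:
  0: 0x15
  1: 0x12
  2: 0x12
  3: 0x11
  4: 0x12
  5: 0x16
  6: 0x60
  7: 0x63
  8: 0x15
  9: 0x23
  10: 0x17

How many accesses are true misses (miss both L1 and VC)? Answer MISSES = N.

  [0] addr=0x15 blk=2 s=0: MISS | VC []
  [1] addr=0x12 blk=2 s=0: L1-HIT | VC []
  [2] addr=0x12 blk=2 s=0: L1-HIT | VC []
  [3] addr=0x11 blk=2 s=0: L1-HIT | VC []
  [4] addr=0x12 blk=2 s=0: L1-HIT | VC []
  [5] addr=0x16 blk=2 s=0: L1-HIT | VC []
  [6] addr=0x60 blk=12 s=0: MISS | VC [2]
  [7] addr=0x63 blk=12 s=0: L1-HIT | VC [2]
  [8] addr=0x15 blk=2 s=0: VC-HIT | VC [12]
  [9] addr=0x23 blk=4 s=0: MISS | VC [12, 2]
  [10] addr=0x17 blk=2 s=0: VC-HIT | VC [12, 4]

MISSES = 3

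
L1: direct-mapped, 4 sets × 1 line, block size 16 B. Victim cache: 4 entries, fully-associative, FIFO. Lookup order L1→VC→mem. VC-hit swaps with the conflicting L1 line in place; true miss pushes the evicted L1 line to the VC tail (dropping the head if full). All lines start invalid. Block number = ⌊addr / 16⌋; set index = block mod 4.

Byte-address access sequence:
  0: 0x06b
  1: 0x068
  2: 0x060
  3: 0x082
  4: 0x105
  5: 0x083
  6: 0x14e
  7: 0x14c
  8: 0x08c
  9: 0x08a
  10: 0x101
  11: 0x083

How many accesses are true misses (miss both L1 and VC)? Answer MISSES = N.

#0 0x6b→b6/s2 MISS; vc=[]
#1 0x68→b6/s2 L1-HIT; vc=[]
#2 0x60→b6/s2 L1-HIT; vc=[]
#3 0x82→b8/s0 MISS; vc=[]
#4 0x105→b16/s0 MISS; vc=[8]
#5 0x83→b8/s0 VC-HIT; vc=[16]
#6 0x14e→b20/s0 MISS; vc=[16,8]
#7 0x14c→b20/s0 L1-HIT; vc=[16,8]
#8 0x8c→b8/s0 VC-HIT; vc=[16,20]
#9 0x8a→b8/s0 L1-HIT; vc=[16,20]
#10 0x101→b16/s0 VC-HIT; vc=[8,20]
#11 0x83→b8/s0 VC-HIT; vc=[16,20]

MISSES = 4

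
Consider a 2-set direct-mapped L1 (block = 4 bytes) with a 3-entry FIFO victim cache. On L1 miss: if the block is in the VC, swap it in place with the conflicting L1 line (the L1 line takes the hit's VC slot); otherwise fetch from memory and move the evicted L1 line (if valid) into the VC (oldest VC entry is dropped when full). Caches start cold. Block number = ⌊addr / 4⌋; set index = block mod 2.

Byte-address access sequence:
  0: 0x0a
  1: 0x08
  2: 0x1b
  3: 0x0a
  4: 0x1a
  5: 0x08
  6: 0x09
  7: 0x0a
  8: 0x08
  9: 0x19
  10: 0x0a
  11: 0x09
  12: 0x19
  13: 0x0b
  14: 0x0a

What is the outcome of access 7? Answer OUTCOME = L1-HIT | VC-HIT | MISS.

OUTCOME = L1-HIT

#0 0xa→b2/s0 MISS; vc=[]
#1 0x8→b2/s0 L1-HIT; vc=[]
#2 0x1b→b6/s0 MISS; vc=[2]
#3 0xa→b2/s0 VC-HIT; vc=[6]
#4 0x1a→b6/s0 VC-HIT; vc=[2]
#5 0x8→b2/s0 VC-HIT; vc=[6]
#6 0x9→b2/s0 L1-HIT; vc=[6]
#7 0xa→b2/s0 L1-HIT; vc=[6]
#8 0x8→b2/s0 L1-HIT; vc=[6]
#9 0x19→b6/s0 VC-HIT; vc=[2]
#10 0xa→b2/s0 VC-HIT; vc=[6]
#11 0x9→b2/s0 L1-HIT; vc=[6]
#12 0x19→b6/s0 VC-HIT; vc=[2]
#13 0xb→b2/s0 VC-HIT; vc=[6]
#14 0xa→b2/s0 L1-HIT; vc=[6]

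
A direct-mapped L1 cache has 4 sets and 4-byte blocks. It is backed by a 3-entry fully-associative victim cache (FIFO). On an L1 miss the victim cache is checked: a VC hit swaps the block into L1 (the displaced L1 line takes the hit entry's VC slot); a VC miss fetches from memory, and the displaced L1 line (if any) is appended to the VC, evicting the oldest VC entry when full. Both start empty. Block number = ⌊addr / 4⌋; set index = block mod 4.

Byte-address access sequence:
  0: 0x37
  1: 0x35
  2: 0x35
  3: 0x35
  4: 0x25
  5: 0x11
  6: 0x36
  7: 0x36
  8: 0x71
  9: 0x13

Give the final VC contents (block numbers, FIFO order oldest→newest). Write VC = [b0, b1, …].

VC = [9, 28]

  [0] addr=0x37 blk=13 s=1: MISS | VC []
  [1] addr=0x35 blk=13 s=1: L1-HIT | VC []
  [2] addr=0x35 blk=13 s=1: L1-HIT | VC []
  [3] addr=0x35 blk=13 s=1: L1-HIT | VC []
  [4] addr=0x25 blk=9 s=1: MISS | VC [13]
  [5] addr=0x11 blk=4 s=0: MISS | VC [13]
  [6] addr=0x36 blk=13 s=1: VC-HIT | VC [9]
  [7] addr=0x36 blk=13 s=1: L1-HIT | VC [9]
  [8] addr=0x71 blk=28 s=0: MISS | VC [9, 4]
  [9] addr=0x13 blk=4 s=0: VC-HIT | VC [9, 28]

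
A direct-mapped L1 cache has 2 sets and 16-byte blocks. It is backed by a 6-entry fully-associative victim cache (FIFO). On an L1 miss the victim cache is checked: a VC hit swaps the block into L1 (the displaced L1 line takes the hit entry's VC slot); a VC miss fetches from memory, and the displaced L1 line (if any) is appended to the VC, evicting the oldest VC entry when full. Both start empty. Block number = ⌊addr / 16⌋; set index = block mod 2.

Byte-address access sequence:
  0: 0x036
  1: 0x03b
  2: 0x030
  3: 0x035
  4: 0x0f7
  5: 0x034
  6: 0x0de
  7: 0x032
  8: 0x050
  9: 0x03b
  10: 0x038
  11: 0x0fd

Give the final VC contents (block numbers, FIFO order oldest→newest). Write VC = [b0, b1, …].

0: 0x36 (blk 3, set 1) → MISS  vc=[]
1: 0x3b (blk 3, set 1) → L1-HIT  vc=[]
2: 0x30 (blk 3, set 1) → L1-HIT  vc=[]
3: 0x35 (blk 3, set 1) → L1-HIT  vc=[]
4: 0xf7 (blk 15, set 1) → MISS  vc=[3]
5: 0x34 (blk 3, set 1) → VC-HIT  vc=[15]
6: 0xde (blk 13, set 1) → MISS  vc=[15, 3]
7: 0x32 (blk 3, set 1) → VC-HIT  vc=[15, 13]
8: 0x50 (blk 5, set 1) → MISS  vc=[15, 13, 3]
9: 0x3b (blk 3, set 1) → VC-HIT  vc=[15, 13, 5]
10: 0x38 (blk 3, set 1) → L1-HIT  vc=[15, 13, 5]
11: 0xfd (blk 15, set 1) → VC-HIT  vc=[3, 13, 5]

VC = [3, 13, 5]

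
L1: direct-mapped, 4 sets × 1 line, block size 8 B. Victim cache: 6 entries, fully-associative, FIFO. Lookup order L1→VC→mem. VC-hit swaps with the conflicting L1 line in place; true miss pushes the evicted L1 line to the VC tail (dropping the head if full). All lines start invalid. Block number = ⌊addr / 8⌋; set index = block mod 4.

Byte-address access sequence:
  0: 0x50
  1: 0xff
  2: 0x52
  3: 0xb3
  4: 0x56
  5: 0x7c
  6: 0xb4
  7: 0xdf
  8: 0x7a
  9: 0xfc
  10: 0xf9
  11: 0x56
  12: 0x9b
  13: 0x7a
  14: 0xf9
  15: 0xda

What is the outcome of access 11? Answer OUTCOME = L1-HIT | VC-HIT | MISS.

OUTCOME = VC-HIT

  [0] addr=0x50 blk=10 s=2: MISS | VC []
  [1] addr=0xff blk=31 s=3: MISS | VC []
  [2] addr=0x52 blk=10 s=2: L1-HIT | VC []
  [3] addr=0xb3 blk=22 s=2: MISS | VC [10]
  [4] addr=0x56 blk=10 s=2: VC-HIT | VC [22]
  [5] addr=0x7c blk=15 s=3: MISS | VC [22, 31]
  [6] addr=0xb4 blk=22 s=2: VC-HIT | VC [10, 31]
  [7] addr=0xdf blk=27 s=3: MISS | VC [10, 31, 15]
  [8] addr=0x7a blk=15 s=3: VC-HIT | VC [10, 31, 27]
  [9] addr=0xfc blk=31 s=3: VC-HIT | VC [10, 15, 27]
  [10] addr=0xf9 blk=31 s=3: L1-HIT | VC [10, 15, 27]
  [11] addr=0x56 blk=10 s=2: VC-HIT | VC [22, 15, 27]
  [12] addr=0x9b blk=19 s=3: MISS | VC [22, 15, 27, 31]
  [13] addr=0x7a blk=15 s=3: VC-HIT | VC [22, 19, 27, 31]
  [14] addr=0xf9 blk=31 s=3: VC-HIT | VC [22, 19, 27, 15]
  [15] addr=0xda blk=27 s=3: VC-HIT | VC [22, 19, 31, 15]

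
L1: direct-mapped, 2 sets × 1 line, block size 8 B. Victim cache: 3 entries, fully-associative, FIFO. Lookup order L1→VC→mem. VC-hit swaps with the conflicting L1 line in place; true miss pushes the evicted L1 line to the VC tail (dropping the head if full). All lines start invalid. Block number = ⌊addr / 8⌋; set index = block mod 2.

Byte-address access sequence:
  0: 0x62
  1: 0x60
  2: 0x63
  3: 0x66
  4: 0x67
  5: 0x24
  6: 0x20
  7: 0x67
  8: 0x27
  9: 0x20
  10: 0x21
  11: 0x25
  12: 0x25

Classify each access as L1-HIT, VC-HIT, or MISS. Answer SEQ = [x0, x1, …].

SEQ = [MISS, L1-HIT, L1-HIT, L1-HIT, L1-HIT, MISS, L1-HIT, VC-HIT, VC-HIT, L1-HIT, L1-HIT, L1-HIT, L1-HIT]

  [0] addr=0x62 blk=12 s=0: MISS | VC []
  [1] addr=0x60 blk=12 s=0: L1-HIT | VC []
  [2] addr=0x63 blk=12 s=0: L1-HIT | VC []
  [3] addr=0x66 blk=12 s=0: L1-HIT | VC []
  [4] addr=0x67 blk=12 s=0: L1-HIT | VC []
  [5] addr=0x24 blk=4 s=0: MISS | VC [12]
  [6] addr=0x20 blk=4 s=0: L1-HIT | VC [12]
  [7] addr=0x67 blk=12 s=0: VC-HIT | VC [4]
  [8] addr=0x27 blk=4 s=0: VC-HIT | VC [12]
  [9] addr=0x20 blk=4 s=0: L1-HIT | VC [12]
  [10] addr=0x21 blk=4 s=0: L1-HIT | VC [12]
  [11] addr=0x25 blk=4 s=0: L1-HIT | VC [12]
  [12] addr=0x25 blk=4 s=0: L1-HIT | VC [12]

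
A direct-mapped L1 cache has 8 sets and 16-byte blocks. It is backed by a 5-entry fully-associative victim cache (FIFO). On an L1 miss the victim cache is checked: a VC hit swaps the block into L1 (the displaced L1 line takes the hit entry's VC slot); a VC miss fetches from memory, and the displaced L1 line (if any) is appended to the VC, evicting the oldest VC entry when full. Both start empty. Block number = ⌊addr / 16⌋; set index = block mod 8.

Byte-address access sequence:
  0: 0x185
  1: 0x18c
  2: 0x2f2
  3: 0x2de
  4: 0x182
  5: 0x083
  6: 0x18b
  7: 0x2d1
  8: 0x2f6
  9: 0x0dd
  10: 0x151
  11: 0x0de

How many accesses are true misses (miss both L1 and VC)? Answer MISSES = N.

  [0] addr=0x185 blk=24 s=0: MISS | VC []
  [1] addr=0x18c blk=24 s=0: L1-HIT | VC []
  [2] addr=0x2f2 blk=47 s=7: MISS | VC []
  [3] addr=0x2de blk=45 s=5: MISS | VC []
  [4] addr=0x182 blk=24 s=0: L1-HIT | VC []
  [5] addr=0x83 blk=8 s=0: MISS | VC [24]
  [6] addr=0x18b blk=24 s=0: VC-HIT | VC [8]
  [7] addr=0x2d1 blk=45 s=5: L1-HIT | VC [8]
  [8] addr=0x2f6 blk=47 s=7: L1-HIT | VC [8]
  [9] addr=0xdd blk=13 s=5: MISS | VC [8, 45]
  [10] addr=0x151 blk=21 s=5: MISS | VC [8, 45, 13]
  [11] addr=0xde blk=13 s=5: VC-HIT | VC [8, 45, 21]

MISSES = 6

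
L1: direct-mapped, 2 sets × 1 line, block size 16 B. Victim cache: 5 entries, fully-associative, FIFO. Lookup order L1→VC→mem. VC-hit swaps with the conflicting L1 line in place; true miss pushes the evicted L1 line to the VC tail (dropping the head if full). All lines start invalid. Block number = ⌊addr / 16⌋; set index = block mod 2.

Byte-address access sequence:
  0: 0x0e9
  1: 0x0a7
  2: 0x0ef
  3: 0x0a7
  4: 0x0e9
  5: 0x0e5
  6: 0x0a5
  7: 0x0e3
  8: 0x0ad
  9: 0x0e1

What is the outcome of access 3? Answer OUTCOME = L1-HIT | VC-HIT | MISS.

0: 0xe9 (blk 14, set 0) → MISS  vc=[]
1: 0xa7 (blk 10, set 0) → MISS  vc=[14]
2: 0xef (blk 14, set 0) → VC-HIT  vc=[10]
3: 0xa7 (blk 10, set 0) → VC-HIT  vc=[14]
4: 0xe9 (blk 14, set 0) → VC-HIT  vc=[10]
5: 0xe5 (blk 14, set 0) → L1-HIT  vc=[10]
6: 0xa5 (blk 10, set 0) → VC-HIT  vc=[14]
7: 0xe3 (blk 14, set 0) → VC-HIT  vc=[10]
8: 0xad (blk 10, set 0) → VC-HIT  vc=[14]
9: 0xe1 (blk 14, set 0) → VC-HIT  vc=[10]

OUTCOME = VC-HIT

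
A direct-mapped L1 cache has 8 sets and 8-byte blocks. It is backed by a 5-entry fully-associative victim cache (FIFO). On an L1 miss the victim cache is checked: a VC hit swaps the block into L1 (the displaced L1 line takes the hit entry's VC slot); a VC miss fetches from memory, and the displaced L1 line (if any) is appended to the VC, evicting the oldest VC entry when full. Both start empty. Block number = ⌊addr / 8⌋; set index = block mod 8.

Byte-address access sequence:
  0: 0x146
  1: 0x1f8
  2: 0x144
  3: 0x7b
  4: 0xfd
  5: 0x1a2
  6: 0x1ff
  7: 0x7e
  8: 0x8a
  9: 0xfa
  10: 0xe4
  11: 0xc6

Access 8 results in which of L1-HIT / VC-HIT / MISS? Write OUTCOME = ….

  [0] addr=0x146 blk=40 s=0: MISS | VC []
  [1] addr=0x1f8 blk=63 s=7: MISS | VC []
  [2] addr=0x144 blk=40 s=0: L1-HIT | VC []
  [3] addr=0x7b blk=15 s=7: MISS | VC [63]
  [4] addr=0xfd blk=31 s=7: MISS | VC [63, 15]
  [5] addr=0x1a2 blk=52 s=4: MISS | VC [63, 15]
  [6] addr=0x1ff blk=63 s=7: VC-HIT | VC [31, 15]
  [7] addr=0x7e blk=15 s=7: VC-HIT | VC [31, 63]
  [8] addr=0x8a blk=17 s=1: MISS | VC [31, 63]
  [9] addr=0xfa blk=31 s=7: VC-HIT | VC [15, 63]
  [10] addr=0xe4 blk=28 s=4: MISS | VC [15, 63, 52]
  [11] addr=0xc6 blk=24 s=0: MISS | VC [15, 63, 52, 40]

OUTCOME = MISS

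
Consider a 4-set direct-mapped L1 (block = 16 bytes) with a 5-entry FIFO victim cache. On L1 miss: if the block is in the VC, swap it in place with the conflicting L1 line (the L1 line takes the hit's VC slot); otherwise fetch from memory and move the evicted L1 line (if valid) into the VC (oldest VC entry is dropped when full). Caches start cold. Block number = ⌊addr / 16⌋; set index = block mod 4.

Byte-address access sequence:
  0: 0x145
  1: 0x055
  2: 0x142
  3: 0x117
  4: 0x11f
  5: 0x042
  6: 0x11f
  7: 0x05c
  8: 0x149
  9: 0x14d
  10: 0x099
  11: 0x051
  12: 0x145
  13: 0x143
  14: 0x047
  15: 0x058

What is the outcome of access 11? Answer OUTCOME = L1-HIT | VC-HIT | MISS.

OUTCOME = VC-HIT

  [0] addr=0x145 blk=20 s=0: MISS | VC []
  [1] addr=0x55 blk=5 s=1: MISS | VC []
  [2] addr=0x142 blk=20 s=0: L1-HIT | VC []
  [3] addr=0x117 blk=17 s=1: MISS | VC [5]
  [4] addr=0x11f blk=17 s=1: L1-HIT | VC [5]
  [5] addr=0x42 blk=4 s=0: MISS | VC [5, 20]
  [6] addr=0x11f blk=17 s=1: L1-HIT | VC [5, 20]
  [7] addr=0x5c blk=5 s=1: VC-HIT | VC [17, 20]
  [8] addr=0x149 blk=20 s=0: VC-HIT | VC [17, 4]
  [9] addr=0x14d blk=20 s=0: L1-HIT | VC [17, 4]
  [10] addr=0x99 blk=9 s=1: MISS | VC [17, 4, 5]
  [11] addr=0x51 blk=5 s=1: VC-HIT | VC [17, 4, 9]
  [12] addr=0x145 blk=20 s=0: L1-HIT | VC [17, 4, 9]
  [13] addr=0x143 blk=20 s=0: L1-HIT | VC [17, 4, 9]
  [14] addr=0x47 blk=4 s=0: VC-HIT | VC [17, 20, 9]
  [15] addr=0x58 blk=5 s=1: L1-HIT | VC [17, 20, 9]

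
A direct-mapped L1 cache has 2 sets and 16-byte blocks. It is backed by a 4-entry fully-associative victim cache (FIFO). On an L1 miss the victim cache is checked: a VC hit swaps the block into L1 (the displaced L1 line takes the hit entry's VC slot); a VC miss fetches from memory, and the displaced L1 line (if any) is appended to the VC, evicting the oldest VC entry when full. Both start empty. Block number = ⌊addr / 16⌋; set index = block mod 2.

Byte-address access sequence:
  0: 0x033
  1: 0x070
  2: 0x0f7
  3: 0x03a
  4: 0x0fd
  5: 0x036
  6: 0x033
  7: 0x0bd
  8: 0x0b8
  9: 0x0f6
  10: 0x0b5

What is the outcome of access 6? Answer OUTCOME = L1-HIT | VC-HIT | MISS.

OUTCOME = L1-HIT

  [0] addr=0x33 blk=3 s=1: MISS | VC []
  [1] addr=0x70 blk=7 s=1: MISS | VC [3]
  [2] addr=0xf7 blk=15 s=1: MISS | VC [3, 7]
  [3] addr=0x3a blk=3 s=1: VC-HIT | VC [15, 7]
  [4] addr=0xfd blk=15 s=1: VC-HIT | VC [3, 7]
  [5] addr=0x36 blk=3 s=1: VC-HIT | VC [15, 7]
  [6] addr=0x33 blk=3 s=1: L1-HIT | VC [15, 7]
  [7] addr=0xbd blk=11 s=1: MISS | VC [15, 7, 3]
  [8] addr=0xb8 blk=11 s=1: L1-HIT | VC [15, 7, 3]
  [9] addr=0xf6 blk=15 s=1: VC-HIT | VC [11, 7, 3]
  [10] addr=0xb5 blk=11 s=1: VC-HIT | VC [15, 7, 3]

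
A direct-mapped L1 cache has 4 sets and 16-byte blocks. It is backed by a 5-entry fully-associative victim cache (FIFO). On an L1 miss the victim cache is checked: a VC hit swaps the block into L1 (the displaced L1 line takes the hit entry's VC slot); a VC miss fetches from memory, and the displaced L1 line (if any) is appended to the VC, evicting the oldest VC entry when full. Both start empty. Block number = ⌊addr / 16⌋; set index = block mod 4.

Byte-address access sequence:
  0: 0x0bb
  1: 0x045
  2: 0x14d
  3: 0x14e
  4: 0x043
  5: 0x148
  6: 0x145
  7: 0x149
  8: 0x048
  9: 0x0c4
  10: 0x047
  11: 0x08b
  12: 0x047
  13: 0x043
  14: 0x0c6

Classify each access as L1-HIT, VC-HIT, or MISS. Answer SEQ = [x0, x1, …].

0: 0xbb (blk 11, set 3) → MISS  vc=[]
1: 0x45 (blk 4, set 0) → MISS  vc=[]
2: 0x14d (blk 20, set 0) → MISS  vc=[4]
3: 0x14e (blk 20, set 0) → L1-HIT  vc=[4]
4: 0x43 (blk 4, set 0) → VC-HIT  vc=[20]
5: 0x148 (blk 20, set 0) → VC-HIT  vc=[4]
6: 0x145 (blk 20, set 0) → L1-HIT  vc=[4]
7: 0x149 (blk 20, set 0) → L1-HIT  vc=[4]
8: 0x48 (blk 4, set 0) → VC-HIT  vc=[20]
9: 0xc4 (blk 12, set 0) → MISS  vc=[20, 4]
10: 0x47 (blk 4, set 0) → VC-HIT  vc=[20, 12]
11: 0x8b (blk 8, set 0) → MISS  vc=[20, 12, 4]
12: 0x47 (blk 4, set 0) → VC-HIT  vc=[20, 12, 8]
13: 0x43 (blk 4, set 0) → L1-HIT  vc=[20, 12, 8]
14: 0xc6 (blk 12, set 0) → VC-HIT  vc=[20, 4, 8]

SEQ = [MISS, MISS, MISS, L1-HIT, VC-HIT, VC-HIT, L1-HIT, L1-HIT, VC-HIT, MISS, VC-HIT, MISS, VC-HIT, L1-HIT, VC-HIT]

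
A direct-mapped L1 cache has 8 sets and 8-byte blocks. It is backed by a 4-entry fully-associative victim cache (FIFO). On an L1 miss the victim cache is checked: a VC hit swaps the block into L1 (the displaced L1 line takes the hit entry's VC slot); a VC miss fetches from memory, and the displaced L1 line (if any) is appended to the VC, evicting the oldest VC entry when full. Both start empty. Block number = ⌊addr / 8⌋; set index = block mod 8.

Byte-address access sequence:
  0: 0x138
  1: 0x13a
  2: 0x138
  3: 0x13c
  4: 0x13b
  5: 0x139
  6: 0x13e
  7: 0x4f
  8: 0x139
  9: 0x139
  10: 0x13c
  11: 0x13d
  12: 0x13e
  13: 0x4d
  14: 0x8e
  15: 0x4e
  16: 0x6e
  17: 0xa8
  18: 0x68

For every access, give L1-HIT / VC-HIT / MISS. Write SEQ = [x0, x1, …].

SEQ = [MISS, L1-HIT, L1-HIT, L1-HIT, L1-HIT, L1-HIT, L1-HIT, MISS, L1-HIT, L1-HIT, L1-HIT, L1-HIT, L1-HIT, L1-HIT, MISS, VC-HIT, MISS, MISS, VC-HIT]

  [0] addr=0x138 blk=39 s=7: MISS | VC []
  [1] addr=0x13a blk=39 s=7: L1-HIT | VC []
  [2] addr=0x138 blk=39 s=7: L1-HIT | VC []
  [3] addr=0x13c blk=39 s=7: L1-HIT | VC []
  [4] addr=0x13b blk=39 s=7: L1-HIT | VC []
  [5] addr=0x139 blk=39 s=7: L1-HIT | VC []
  [6] addr=0x13e blk=39 s=7: L1-HIT | VC []
  [7] addr=0x4f blk=9 s=1: MISS | VC []
  [8] addr=0x139 blk=39 s=7: L1-HIT | VC []
  [9] addr=0x139 blk=39 s=7: L1-HIT | VC []
  [10] addr=0x13c blk=39 s=7: L1-HIT | VC []
  [11] addr=0x13d blk=39 s=7: L1-HIT | VC []
  [12] addr=0x13e blk=39 s=7: L1-HIT | VC []
  [13] addr=0x4d blk=9 s=1: L1-HIT | VC []
  [14] addr=0x8e blk=17 s=1: MISS | VC [9]
  [15] addr=0x4e blk=9 s=1: VC-HIT | VC [17]
  [16] addr=0x6e blk=13 s=5: MISS | VC [17]
  [17] addr=0xa8 blk=21 s=5: MISS | VC [17, 13]
  [18] addr=0x68 blk=13 s=5: VC-HIT | VC [17, 21]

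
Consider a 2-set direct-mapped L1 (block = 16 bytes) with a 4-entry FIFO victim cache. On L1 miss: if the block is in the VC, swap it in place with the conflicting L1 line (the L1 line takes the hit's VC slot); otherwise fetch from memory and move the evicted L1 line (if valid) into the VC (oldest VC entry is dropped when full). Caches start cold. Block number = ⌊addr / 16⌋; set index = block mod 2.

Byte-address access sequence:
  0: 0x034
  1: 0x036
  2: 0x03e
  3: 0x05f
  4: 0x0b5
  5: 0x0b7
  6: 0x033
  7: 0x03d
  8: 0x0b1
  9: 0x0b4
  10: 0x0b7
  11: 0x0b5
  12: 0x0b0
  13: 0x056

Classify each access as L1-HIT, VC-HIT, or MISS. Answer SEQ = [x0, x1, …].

#0 0x34→b3/s1 MISS; vc=[]
#1 0x36→b3/s1 L1-HIT; vc=[]
#2 0x3e→b3/s1 L1-HIT; vc=[]
#3 0x5f→b5/s1 MISS; vc=[3]
#4 0xb5→b11/s1 MISS; vc=[3,5]
#5 0xb7→b11/s1 L1-HIT; vc=[3,5]
#6 0x33→b3/s1 VC-HIT; vc=[11,5]
#7 0x3d→b3/s1 L1-HIT; vc=[11,5]
#8 0xb1→b11/s1 VC-HIT; vc=[3,5]
#9 0xb4→b11/s1 L1-HIT; vc=[3,5]
#10 0xb7→b11/s1 L1-HIT; vc=[3,5]
#11 0xb5→b11/s1 L1-HIT; vc=[3,5]
#12 0xb0→b11/s1 L1-HIT; vc=[3,5]
#13 0x56→b5/s1 VC-HIT; vc=[3,11]

SEQ = [MISS, L1-HIT, L1-HIT, MISS, MISS, L1-HIT, VC-HIT, L1-HIT, VC-HIT, L1-HIT, L1-HIT, L1-HIT, L1-HIT, VC-HIT]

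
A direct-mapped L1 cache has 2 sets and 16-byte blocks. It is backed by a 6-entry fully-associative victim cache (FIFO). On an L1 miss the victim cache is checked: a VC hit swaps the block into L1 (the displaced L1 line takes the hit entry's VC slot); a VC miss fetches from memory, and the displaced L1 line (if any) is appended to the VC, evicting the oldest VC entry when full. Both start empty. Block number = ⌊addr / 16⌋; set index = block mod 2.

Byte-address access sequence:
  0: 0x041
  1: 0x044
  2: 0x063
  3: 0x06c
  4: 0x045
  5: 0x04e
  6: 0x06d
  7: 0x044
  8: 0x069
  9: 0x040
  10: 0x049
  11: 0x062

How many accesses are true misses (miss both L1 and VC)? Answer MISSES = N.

#0 0x41→b4/s0 MISS; vc=[]
#1 0x44→b4/s0 L1-HIT; vc=[]
#2 0x63→b6/s0 MISS; vc=[4]
#3 0x6c→b6/s0 L1-HIT; vc=[4]
#4 0x45→b4/s0 VC-HIT; vc=[6]
#5 0x4e→b4/s0 L1-HIT; vc=[6]
#6 0x6d→b6/s0 VC-HIT; vc=[4]
#7 0x44→b4/s0 VC-HIT; vc=[6]
#8 0x69→b6/s0 VC-HIT; vc=[4]
#9 0x40→b4/s0 VC-HIT; vc=[6]
#10 0x49→b4/s0 L1-HIT; vc=[6]
#11 0x62→b6/s0 VC-HIT; vc=[4]

MISSES = 2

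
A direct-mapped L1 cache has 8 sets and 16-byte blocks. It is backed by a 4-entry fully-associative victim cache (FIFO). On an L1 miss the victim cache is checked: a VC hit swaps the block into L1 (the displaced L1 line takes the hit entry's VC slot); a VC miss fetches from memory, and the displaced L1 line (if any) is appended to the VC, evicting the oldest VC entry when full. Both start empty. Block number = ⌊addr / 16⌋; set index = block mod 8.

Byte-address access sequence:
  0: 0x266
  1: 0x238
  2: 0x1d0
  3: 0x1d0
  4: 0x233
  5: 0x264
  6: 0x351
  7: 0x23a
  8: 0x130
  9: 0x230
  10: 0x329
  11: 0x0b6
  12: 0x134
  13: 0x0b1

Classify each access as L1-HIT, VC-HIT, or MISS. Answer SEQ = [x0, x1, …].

#0 0x266→b38/s6 MISS; vc=[]
#1 0x238→b35/s3 MISS; vc=[]
#2 0x1d0→b29/s5 MISS; vc=[]
#3 0x1d0→b29/s5 L1-HIT; vc=[]
#4 0x233→b35/s3 L1-HIT; vc=[]
#5 0x264→b38/s6 L1-HIT; vc=[]
#6 0x351→b53/s5 MISS; vc=[29]
#7 0x23a→b35/s3 L1-HIT; vc=[29]
#8 0x130→b19/s3 MISS; vc=[29,35]
#9 0x230→b35/s3 VC-HIT; vc=[29,19]
#10 0x329→b50/s2 MISS; vc=[29,19]
#11 0xb6→b11/s3 MISS; vc=[29,19,35]
#12 0x134→b19/s3 VC-HIT; vc=[29,11,35]
#13 0xb1→b11/s3 VC-HIT; vc=[29,19,35]

SEQ = [MISS, MISS, MISS, L1-HIT, L1-HIT, L1-HIT, MISS, L1-HIT, MISS, VC-HIT, MISS, MISS, VC-HIT, VC-HIT]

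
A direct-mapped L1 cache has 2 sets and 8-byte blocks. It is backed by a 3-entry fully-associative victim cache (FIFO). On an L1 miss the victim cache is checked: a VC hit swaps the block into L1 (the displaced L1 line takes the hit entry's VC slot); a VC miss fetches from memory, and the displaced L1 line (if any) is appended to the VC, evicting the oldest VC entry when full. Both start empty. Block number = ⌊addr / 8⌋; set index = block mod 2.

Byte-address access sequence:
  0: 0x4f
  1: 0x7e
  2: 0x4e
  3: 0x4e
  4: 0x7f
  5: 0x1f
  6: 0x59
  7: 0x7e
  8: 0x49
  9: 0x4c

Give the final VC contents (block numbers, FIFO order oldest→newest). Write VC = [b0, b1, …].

VC = [15, 11, 3]

  [0] addr=0x4f blk=9 s=1: MISS | VC []
  [1] addr=0x7e blk=15 s=1: MISS | VC [9]
  [2] addr=0x4e blk=9 s=1: VC-HIT | VC [15]
  [3] addr=0x4e blk=9 s=1: L1-HIT | VC [15]
  [4] addr=0x7f blk=15 s=1: VC-HIT | VC [9]
  [5] addr=0x1f blk=3 s=1: MISS | VC [9, 15]
  [6] addr=0x59 blk=11 s=1: MISS | VC [9, 15, 3]
  [7] addr=0x7e blk=15 s=1: VC-HIT | VC [9, 11, 3]
  [8] addr=0x49 blk=9 s=1: VC-HIT | VC [15, 11, 3]
  [9] addr=0x4c blk=9 s=1: L1-HIT | VC [15, 11, 3]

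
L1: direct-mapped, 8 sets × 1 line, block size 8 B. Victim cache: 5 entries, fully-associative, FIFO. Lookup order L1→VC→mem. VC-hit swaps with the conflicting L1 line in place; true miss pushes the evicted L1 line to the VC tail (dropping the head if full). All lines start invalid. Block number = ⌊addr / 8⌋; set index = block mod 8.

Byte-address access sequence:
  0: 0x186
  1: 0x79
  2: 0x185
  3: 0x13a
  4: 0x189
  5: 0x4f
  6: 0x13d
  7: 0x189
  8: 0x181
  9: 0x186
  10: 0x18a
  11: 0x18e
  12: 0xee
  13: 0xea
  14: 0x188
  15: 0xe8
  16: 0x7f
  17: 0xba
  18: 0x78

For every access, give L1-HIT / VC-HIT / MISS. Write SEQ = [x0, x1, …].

  [0] addr=0x186 blk=48 s=0: MISS | VC []
  [1] addr=0x79 blk=15 s=7: MISS | VC []
  [2] addr=0x185 blk=48 s=0: L1-HIT | VC []
  [3] addr=0x13a blk=39 s=7: MISS | VC [15]
  [4] addr=0x189 blk=49 s=1: MISS | VC [15]
  [5] addr=0x4f blk=9 s=1: MISS | VC [15, 49]
  [6] addr=0x13d blk=39 s=7: L1-HIT | VC [15, 49]
  [7] addr=0x189 blk=49 s=1: VC-HIT | VC [15, 9]
  [8] addr=0x181 blk=48 s=0: L1-HIT | VC [15, 9]
  [9] addr=0x186 blk=48 s=0: L1-HIT | VC [15, 9]
  [10] addr=0x18a blk=49 s=1: L1-HIT | VC [15, 9]
  [11] addr=0x18e blk=49 s=1: L1-HIT | VC [15, 9]
  [12] addr=0xee blk=29 s=5: MISS | VC [15, 9]
  [13] addr=0xea blk=29 s=5: L1-HIT | VC [15, 9]
  [14] addr=0x188 blk=49 s=1: L1-HIT | VC [15, 9]
  [15] addr=0xe8 blk=29 s=5: L1-HIT | VC [15, 9]
  [16] addr=0x7f blk=15 s=7: VC-HIT | VC [39, 9]
  [17] addr=0xba blk=23 s=7: MISS | VC [39, 9, 15]
  [18] addr=0x78 blk=15 s=7: VC-HIT | VC [39, 9, 23]

SEQ = [MISS, MISS, L1-HIT, MISS, MISS, MISS, L1-HIT, VC-HIT, L1-HIT, L1-HIT, L1-HIT, L1-HIT, MISS, L1-HIT, L1-HIT, L1-HIT, VC-HIT, MISS, VC-HIT]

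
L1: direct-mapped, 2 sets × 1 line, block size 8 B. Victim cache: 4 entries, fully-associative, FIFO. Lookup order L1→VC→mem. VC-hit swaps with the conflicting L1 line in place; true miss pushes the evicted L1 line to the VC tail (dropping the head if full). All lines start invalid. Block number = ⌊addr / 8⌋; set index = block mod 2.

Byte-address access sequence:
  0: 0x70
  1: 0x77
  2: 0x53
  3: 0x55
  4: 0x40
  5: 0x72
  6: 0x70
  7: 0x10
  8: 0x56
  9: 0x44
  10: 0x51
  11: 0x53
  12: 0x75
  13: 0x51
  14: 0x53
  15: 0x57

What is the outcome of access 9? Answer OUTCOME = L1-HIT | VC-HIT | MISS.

OUTCOME = VC-HIT

0: 0x70 (blk 14, set 0) → MISS  vc=[]
1: 0x77 (blk 14, set 0) → L1-HIT  vc=[]
2: 0x53 (blk 10, set 0) → MISS  vc=[14]
3: 0x55 (blk 10, set 0) → L1-HIT  vc=[14]
4: 0x40 (blk 8, set 0) → MISS  vc=[14, 10]
5: 0x72 (blk 14, set 0) → VC-HIT  vc=[8, 10]
6: 0x70 (blk 14, set 0) → L1-HIT  vc=[8, 10]
7: 0x10 (blk 2, set 0) → MISS  vc=[8, 10, 14]
8: 0x56 (blk 10, set 0) → VC-HIT  vc=[8, 2, 14]
9: 0x44 (blk 8, set 0) → VC-HIT  vc=[10, 2, 14]
10: 0x51 (blk 10, set 0) → VC-HIT  vc=[8, 2, 14]
11: 0x53 (blk 10, set 0) → L1-HIT  vc=[8, 2, 14]
12: 0x75 (blk 14, set 0) → VC-HIT  vc=[8, 2, 10]
13: 0x51 (blk 10, set 0) → VC-HIT  vc=[8, 2, 14]
14: 0x53 (blk 10, set 0) → L1-HIT  vc=[8, 2, 14]
15: 0x57 (blk 10, set 0) → L1-HIT  vc=[8, 2, 14]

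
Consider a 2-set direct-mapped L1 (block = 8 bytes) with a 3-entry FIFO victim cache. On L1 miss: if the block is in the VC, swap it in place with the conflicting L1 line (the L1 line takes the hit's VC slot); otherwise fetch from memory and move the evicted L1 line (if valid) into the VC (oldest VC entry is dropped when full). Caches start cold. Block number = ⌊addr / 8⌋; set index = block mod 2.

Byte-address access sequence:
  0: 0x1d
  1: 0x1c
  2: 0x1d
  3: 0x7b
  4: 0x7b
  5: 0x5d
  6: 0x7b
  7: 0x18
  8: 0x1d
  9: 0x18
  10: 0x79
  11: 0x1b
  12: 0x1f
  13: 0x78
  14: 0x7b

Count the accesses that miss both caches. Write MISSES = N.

#0 0x1d→b3/s1 MISS; vc=[]
#1 0x1c→b3/s1 L1-HIT; vc=[]
#2 0x1d→b3/s1 L1-HIT; vc=[]
#3 0x7b→b15/s1 MISS; vc=[3]
#4 0x7b→b15/s1 L1-HIT; vc=[3]
#5 0x5d→b11/s1 MISS; vc=[3,15]
#6 0x7b→b15/s1 VC-HIT; vc=[3,11]
#7 0x18→b3/s1 VC-HIT; vc=[15,11]
#8 0x1d→b3/s1 L1-HIT; vc=[15,11]
#9 0x18→b3/s1 L1-HIT; vc=[15,11]
#10 0x79→b15/s1 VC-HIT; vc=[3,11]
#11 0x1b→b3/s1 VC-HIT; vc=[15,11]
#12 0x1f→b3/s1 L1-HIT; vc=[15,11]
#13 0x78→b15/s1 VC-HIT; vc=[3,11]
#14 0x7b→b15/s1 L1-HIT; vc=[3,11]

MISSES = 3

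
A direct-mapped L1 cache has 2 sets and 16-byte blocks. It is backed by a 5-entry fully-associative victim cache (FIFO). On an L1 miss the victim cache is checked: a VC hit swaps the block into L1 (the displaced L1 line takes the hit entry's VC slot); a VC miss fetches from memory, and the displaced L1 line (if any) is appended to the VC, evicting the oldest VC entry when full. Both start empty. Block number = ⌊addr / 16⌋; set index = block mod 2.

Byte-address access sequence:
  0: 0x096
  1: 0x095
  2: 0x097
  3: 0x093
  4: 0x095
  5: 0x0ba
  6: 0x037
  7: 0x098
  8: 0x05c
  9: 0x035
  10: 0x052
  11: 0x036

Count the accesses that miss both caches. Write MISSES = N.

MISSES = 4

0: 0x96 (blk 9, set 1) → MISS  vc=[]
1: 0x95 (blk 9, set 1) → L1-HIT  vc=[]
2: 0x97 (blk 9, set 1) → L1-HIT  vc=[]
3: 0x93 (blk 9, set 1) → L1-HIT  vc=[]
4: 0x95 (blk 9, set 1) → L1-HIT  vc=[]
5: 0xba (blk 11, set 1) → MISS  vc=[9]
6: 0x37 (blk 3, set 1) → MISS  vc=[9, 11]
7: 0x98 (blk 9, set 1) → VC-HIT  vc=[3, 11]
8: 0x5c (blk 5, set 1) → MISS  vc=[3, 11, 9]
9: 0x35 (blk 3, set 1) → VC-HIT  vc=[5, 11, 9]
10: 0x52 (blk 5, set 1) → VC-HIT  vc=[3, 11, 9]
11: 0x36 (blk 3, set 1) → VC-HIT  vc=[5, 11, 9]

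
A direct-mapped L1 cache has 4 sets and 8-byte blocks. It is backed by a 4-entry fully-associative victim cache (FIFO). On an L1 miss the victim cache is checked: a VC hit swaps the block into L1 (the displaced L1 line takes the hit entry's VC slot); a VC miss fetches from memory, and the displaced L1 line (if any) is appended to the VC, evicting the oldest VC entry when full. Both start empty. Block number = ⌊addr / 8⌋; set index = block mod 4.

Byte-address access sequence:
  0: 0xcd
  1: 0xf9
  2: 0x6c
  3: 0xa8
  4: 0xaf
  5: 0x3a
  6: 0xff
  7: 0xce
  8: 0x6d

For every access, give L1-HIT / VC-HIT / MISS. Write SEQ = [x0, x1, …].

SEQ = [MISS, MISS, MISS, MISS, L1-HIT, MISS, VC-HIT, VC-HIT, VC-HIT]

#0 0xcd→b25/s1 MISS; vc=[]
#1 0xf9→b31/s3 MISS; vc=[]
#2 0x6c→b13/s1 MISS; vc=[25]
#3 0xa8→b21/s1 MISS; vc=[25,13]
#4 0xaf→b21/s1 L1-HIT; vc=[25,13]
#5 0x3a→b7/s3 MISS; vc=[25,13,31]
#6 0xff→b31/s3 VC-HIT; vc=[25,13,7]
#7 0xce→b25/s1 VC-HIT; vc=[21,13,7]
#8 0x6d→b13/s1 VC-HIT; vc=[21,25,7]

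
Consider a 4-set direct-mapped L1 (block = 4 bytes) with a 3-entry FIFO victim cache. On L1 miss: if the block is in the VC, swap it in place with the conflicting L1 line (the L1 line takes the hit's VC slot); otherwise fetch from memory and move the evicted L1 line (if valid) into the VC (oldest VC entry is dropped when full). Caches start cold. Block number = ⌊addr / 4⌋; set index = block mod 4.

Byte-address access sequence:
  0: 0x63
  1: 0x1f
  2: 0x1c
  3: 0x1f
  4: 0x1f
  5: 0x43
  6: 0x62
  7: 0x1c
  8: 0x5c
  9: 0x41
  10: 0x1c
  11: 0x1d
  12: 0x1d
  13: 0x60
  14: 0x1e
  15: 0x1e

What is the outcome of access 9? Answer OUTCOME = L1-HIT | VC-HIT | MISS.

#0 0x63→b24/s0 MISS; vc=[]
#1 0x1f→b7/s3 MISS; vc=[]
#2 0x1c→b7/s3 L1-HIT; vc=[]
#3 0x1f→b7/s3 L1-HIT; vc=[]
#4 0x1f→b7/s3 L1-HIT; vc=[]
#5 0x43→b16/s0 MISS; vc=[24]
#6 0x62→b24/s0 VC-HIT; vc=[16]
#7 0x1c→b7/s3 L1-HIT; vc=[16]
#8 0x5c→b23/s3 MISS; vc=[16,7]
#9 0x41→b16/s0 VC-HIT; vc=[24,7]
#10 0x1c→b7/s3 VC-HIT; vc=[24,23]
#11 0x1d→b7/s3 L1-HIT; vc=[24,23]
#12 0x1d→b7/s3 L1-HIT; vc=[24,23]
#13 0x60→b24/s0 VC-HIT; vc=[16,23]
#14 0x1e→b7/s3 L1-HIT; vc=[16,23]
#15 0x1e→b7/s3 L1-HIT; vc=[16,23]

OUTCOME = VC-HIT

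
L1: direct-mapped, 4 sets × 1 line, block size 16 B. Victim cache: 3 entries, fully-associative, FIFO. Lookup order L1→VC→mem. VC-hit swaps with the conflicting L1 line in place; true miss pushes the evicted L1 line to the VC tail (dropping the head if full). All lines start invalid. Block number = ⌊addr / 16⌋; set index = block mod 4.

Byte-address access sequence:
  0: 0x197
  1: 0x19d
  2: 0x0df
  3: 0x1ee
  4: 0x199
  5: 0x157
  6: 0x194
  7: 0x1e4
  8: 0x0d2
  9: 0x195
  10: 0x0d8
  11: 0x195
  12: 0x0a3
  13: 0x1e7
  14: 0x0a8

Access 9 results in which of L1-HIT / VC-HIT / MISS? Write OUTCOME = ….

OUTCOME = VC-HIT

#0 0x197→b25/s1 MISS; vc=[]
#1 0x19d→b25/s1 L1-HIT; vc=[]
#2 0xdf→b13/s1 MISS; vc=[25]
#3 0x1ee→b30/s2 MISS; vc=[25]
#4 0x199→b25/s1 VC-HIT; vc=[13]
#5 0x157→b21/s1 MISS; vc=[13,25]
#6 0x194→b25/s1 VC-HIT; vc=[13,21]
#7 0x1e4→b30/s2 L1-HIT; vc=[13,21]
#8 0xd2→b13/s1 VC-HIT; vc=[25,21]
#9 0x195→b25/s1 VC-HIT; vc=[13,21]
#10 0xd8→b13/s1 VC-HIT; vc=[25,21]
#11 0x195→b25/s1 VC-HIT; vc=[13,21]
#12 0xa3→b10/s2 MISS; vc=[13,21,30]
#13 0x1e7→b30/s2 VC-HIT; vc=[13,21,10]
#14 0xa8→b10/s2 VC-HIT; vc=[13,21,30]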